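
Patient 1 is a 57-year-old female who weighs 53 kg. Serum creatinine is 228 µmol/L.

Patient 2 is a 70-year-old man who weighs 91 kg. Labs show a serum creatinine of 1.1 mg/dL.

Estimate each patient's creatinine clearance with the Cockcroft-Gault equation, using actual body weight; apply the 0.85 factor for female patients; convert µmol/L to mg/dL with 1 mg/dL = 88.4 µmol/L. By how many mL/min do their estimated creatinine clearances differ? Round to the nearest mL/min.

Patient 1: SCr = 228 / 88.4 = 2.579 mg/dL
Patient 1: CrCl = (140 − 57) × 53 / (72 × 2.579) × 0.85 = 4399.0 / 185.69 × 0.85 ≈ 20.1 mL/min
Patient 2: CrCl = (140 − 70) × 91 / (72 × 1.1) = 6370.0 / 79.20 ≈ 80.4 mL/min
|20.1 − 80.4| = 60.3 mL/min

60 mL/min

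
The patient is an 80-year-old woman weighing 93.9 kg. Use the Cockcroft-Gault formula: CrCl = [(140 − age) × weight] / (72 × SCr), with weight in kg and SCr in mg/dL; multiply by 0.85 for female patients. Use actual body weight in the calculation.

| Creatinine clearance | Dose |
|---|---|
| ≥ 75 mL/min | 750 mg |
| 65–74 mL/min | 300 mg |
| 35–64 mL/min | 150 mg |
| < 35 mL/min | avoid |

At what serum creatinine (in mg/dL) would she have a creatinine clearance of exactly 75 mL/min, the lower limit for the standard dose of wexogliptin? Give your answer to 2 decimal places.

Standard dose requires CrCl ≥ 75 mL/min.
Set (140 − 80) × 93.9 × 0.85 / (72 × SCr) = 75
SCr = (140 − 80) × 93.9 × 0.85 / (72 × 75) = 0.887 mg/dL

0.89 mg/dL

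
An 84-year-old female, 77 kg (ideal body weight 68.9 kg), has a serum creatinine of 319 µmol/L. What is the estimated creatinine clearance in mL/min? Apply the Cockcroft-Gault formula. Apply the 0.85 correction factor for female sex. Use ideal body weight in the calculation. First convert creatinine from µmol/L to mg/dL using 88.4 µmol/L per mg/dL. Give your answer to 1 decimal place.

12.6 mL/min

SCr = 319 / 88.4 = 3.609 mg/dL
CrCl = (140 − 84) × 68.9 / (72 × 3.609) × 0.85 = 3858.4 / 259.85 × 0.85 ≈ 12.6 mL/min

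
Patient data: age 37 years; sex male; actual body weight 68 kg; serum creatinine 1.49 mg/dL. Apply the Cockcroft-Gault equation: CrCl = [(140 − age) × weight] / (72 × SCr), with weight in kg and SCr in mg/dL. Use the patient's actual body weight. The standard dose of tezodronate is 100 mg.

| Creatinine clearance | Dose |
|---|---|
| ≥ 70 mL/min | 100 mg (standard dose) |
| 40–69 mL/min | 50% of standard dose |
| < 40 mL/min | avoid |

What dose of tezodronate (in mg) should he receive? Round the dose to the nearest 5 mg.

50 mg

CrCl = (140 − 37) × 68 / (72 × 1.49) = 7004.0 / 107.28 ≈ 65.3 mL/min
CrCl ≈ 65 mL/min → bracket 40–69 mL/min.
50% of 100 mg = 50 mg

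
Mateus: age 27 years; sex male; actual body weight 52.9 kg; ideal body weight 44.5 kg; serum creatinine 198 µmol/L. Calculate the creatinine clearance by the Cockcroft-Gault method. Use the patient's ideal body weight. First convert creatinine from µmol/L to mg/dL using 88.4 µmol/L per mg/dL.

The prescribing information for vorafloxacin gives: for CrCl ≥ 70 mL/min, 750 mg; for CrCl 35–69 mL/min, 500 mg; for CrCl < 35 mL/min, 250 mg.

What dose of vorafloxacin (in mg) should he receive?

250 mg

SCr = 198 / 88.4 = 2.24 mg/dL
CrCl = (140 − 27) × 44.5 / (72 × 2.24) = 5028.5 / 161.28 ≈ 31.2 mL/min
CrCl ≈ 31 mL/min → bracket < 35 mL/min.
Dose for this bracket: 250 mg.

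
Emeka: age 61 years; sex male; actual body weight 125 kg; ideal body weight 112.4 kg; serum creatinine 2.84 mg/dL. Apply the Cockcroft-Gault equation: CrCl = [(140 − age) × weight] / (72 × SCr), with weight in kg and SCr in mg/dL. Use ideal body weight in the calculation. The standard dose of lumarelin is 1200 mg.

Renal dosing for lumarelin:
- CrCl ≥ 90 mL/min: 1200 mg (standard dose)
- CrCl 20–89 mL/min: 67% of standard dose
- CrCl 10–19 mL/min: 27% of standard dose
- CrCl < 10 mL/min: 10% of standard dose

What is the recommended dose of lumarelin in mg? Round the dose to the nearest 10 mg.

CrCl = (140 − 61) × 112.4 / (72 × 2.84) = 8879.6 / 204.48 ≈ 43.4 mL/min
CrCl ≈ 43 mL/min → bracket 20–89 mL/min.
67% of 1200 mg = 804 mg → 800 mg

800 mg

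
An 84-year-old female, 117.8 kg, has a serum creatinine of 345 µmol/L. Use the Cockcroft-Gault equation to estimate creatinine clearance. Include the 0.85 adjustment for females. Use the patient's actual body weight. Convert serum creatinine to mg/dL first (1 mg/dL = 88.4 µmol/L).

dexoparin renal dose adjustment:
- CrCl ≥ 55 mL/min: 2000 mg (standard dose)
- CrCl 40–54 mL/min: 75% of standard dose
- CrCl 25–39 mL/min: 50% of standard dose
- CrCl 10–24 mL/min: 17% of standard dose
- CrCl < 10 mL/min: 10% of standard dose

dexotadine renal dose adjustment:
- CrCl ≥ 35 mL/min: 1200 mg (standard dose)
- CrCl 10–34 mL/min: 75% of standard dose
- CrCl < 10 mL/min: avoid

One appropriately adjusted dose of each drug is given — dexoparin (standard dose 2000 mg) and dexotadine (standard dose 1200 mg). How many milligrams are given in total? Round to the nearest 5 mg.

1240 mg

SCr = 345 / 88.4 = 3.903 mg/dL
CrCl = (140 − 84) × 117.8 / (72 × 3.903) × 0.85 = 6596.8 / 281.02 × 0.85 ≈ 20.0 mL/min
CrCl ≈ 20 mL/min.
dexoparin: 10–24 mL/min → 17% of 2000 mg = 340 mg.
dexotadine: 10–34 mL/min → 75% of 1200 mg = 900 mg.
Total = 340 + 900 = 1240 mg.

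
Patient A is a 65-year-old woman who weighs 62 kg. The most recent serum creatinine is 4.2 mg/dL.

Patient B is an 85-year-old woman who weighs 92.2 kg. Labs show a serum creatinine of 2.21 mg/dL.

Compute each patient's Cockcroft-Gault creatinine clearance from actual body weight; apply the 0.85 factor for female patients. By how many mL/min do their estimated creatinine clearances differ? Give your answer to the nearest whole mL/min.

14 mL/min

Patient A: CrCl = (140 − 65) × 62 / (72 × 4.2) × 0.85 = 4650.0 / 302.40 × 0.85 ≈ 13.1 mL/min
Patient B: CrCl = (140 − 85) × 92.2 / (72 × 2.21) × 0.85 = 5071.0 / 159.12 × 0.85 ≈ 27.1 mL/min
|13.1 − 27.1| = 14.0 mL/min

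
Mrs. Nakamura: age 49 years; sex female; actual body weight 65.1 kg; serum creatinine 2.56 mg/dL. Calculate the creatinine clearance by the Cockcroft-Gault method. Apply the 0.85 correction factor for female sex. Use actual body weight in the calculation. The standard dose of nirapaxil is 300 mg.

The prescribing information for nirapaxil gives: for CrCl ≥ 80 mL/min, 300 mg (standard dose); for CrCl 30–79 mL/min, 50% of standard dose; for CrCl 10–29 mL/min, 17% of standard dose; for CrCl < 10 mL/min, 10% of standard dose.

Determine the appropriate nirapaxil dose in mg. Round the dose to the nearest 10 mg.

CrCl = (140 − 49) × 65.1 / (72 × 2.56) × 0.85 = 5924.1 / 184.32 × 0.85 ≈ 27.3 mL/min
CrCl ≈ 27 mL/min → bracket 10–29 mL/min.
17% of 300 mg = 51 mg → 50 mg

50 mg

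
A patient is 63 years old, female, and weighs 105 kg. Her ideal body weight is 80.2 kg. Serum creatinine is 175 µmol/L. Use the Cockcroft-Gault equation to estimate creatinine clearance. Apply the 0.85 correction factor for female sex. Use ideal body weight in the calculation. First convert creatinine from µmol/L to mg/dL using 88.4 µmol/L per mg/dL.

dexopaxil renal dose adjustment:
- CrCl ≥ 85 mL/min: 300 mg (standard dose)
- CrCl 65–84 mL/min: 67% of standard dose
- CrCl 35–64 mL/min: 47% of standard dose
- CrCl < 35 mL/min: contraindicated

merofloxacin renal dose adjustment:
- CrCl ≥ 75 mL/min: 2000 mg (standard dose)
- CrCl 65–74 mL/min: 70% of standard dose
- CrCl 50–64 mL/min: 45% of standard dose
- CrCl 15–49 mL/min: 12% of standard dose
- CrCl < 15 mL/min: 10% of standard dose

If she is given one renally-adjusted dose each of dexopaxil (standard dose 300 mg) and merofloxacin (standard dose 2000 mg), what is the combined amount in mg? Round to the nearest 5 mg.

SCr = 175 / 88.4 = 1.98 mg/dL
CrCl = (140 − 63) × 80.2 / (72 × 1.98) × 0.85 = 6175.4 / 142.56 × 0.85 ≈ 36.8 mL/min
CrCl ≈ 37 mL/min.
dexopaxil: 35–64 mL/min → 47% of 300 mg = 141 mg.
merofloxacin: 15–49 mL/min → 12% of 2000 mg = 240 mg.
Total = 141 + 240 = 381 mg.

380 mg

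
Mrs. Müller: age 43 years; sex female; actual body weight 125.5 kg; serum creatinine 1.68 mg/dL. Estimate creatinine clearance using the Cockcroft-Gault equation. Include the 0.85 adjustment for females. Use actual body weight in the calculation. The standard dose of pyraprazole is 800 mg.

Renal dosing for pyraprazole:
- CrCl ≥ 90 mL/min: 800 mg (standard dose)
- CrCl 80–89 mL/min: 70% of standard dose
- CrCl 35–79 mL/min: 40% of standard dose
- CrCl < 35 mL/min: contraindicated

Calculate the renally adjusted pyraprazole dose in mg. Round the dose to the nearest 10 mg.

CrCl = (140 − 43) × 125.5 / (72 × 1.68) × 0.85 = 12173.5 / 120.96 × 0.85 ≈ 85.5 mL/min
CrCl ≈ 86 mL/min → bracket 80–89 mL/min.
70% of 800 mg = 560 mg

560 mg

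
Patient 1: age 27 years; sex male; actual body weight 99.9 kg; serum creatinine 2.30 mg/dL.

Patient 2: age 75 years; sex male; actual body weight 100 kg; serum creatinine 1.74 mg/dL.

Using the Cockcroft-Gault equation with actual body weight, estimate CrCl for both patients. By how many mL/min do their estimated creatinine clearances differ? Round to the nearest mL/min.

Patient 1: CrCl = (140 − 27) × 99.9 / (72 × 2.3) = 11288.7 / 165.60 ≈ 68.2 mL/min
Patient 2: CrCl = (140 − 75) × 100 / (72 × 1.74) = 6500.0 / 125.28 ≈ 51.9 mL/min
|68.2 − 51.9| = 16.3 mL/min

16 mL/min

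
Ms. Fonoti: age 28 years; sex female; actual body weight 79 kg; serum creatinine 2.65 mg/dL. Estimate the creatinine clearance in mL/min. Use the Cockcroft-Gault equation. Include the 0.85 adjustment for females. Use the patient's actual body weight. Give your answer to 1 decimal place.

CrCl = (140 − 28) × 79 / (72 × 2.65) × 0.85 = 8848.0 / 190.80 × 0.85 ≈ 39.4 mL/min

39.4 mL/min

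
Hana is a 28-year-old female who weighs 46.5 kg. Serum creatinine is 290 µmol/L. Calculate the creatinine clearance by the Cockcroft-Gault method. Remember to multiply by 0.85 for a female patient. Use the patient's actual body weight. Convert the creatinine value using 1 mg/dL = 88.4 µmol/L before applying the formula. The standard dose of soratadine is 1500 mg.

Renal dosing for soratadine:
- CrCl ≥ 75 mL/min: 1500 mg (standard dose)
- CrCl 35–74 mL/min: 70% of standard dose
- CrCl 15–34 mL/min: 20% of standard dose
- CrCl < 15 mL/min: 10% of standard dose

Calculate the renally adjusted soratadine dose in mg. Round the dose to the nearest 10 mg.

SCr = 290 / 88.4 = 3.281 mg/dL
CrCl = (140 − 28) × 46.5 / (72 × 3.281) × 0.85 = 5208.0 / 236.23 × 0.85 ≈ 18.7 mL/min
CrCl ≈ 19 mL/min → bracket 15–34 mL/min.
20% of 1500 mg = 300 mg

300 mg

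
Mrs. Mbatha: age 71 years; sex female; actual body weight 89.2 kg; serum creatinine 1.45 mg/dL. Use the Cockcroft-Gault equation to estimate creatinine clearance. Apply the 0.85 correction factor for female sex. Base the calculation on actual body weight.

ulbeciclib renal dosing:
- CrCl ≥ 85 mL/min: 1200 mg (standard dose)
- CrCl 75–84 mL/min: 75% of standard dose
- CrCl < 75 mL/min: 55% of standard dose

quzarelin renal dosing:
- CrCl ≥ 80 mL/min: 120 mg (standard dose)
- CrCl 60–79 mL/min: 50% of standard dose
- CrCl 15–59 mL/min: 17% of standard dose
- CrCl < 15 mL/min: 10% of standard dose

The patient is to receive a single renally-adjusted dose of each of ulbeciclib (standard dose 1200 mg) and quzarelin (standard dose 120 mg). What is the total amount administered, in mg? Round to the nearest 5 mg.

680 mg

CrCl = (140 − 71) × 89.2 / (72 × 1.45) × 0.85 = 6154.8 / 104.40 × 0.85 ≈ 50.1 mL/min
CrCl ≈ 50 mL/min.
ulbeciclib: < 75 mL/min → 55% of 1200 mg = 660 mg.
quzarelin: 15–59 mL/min → 17% of 120 mg = 20.4 mg.
Total = 660 + 20.4 = 680.4 mg.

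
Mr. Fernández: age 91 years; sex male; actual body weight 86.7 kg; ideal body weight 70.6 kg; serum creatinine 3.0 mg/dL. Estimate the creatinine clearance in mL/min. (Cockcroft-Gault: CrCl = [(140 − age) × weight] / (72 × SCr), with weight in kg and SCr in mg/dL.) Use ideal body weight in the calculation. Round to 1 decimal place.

16.0 mL/min

CrCl = (140 − 91) × 70.6 / (72 × 3) = 3459.4 / 216.00 ≈ 16.0 mL/min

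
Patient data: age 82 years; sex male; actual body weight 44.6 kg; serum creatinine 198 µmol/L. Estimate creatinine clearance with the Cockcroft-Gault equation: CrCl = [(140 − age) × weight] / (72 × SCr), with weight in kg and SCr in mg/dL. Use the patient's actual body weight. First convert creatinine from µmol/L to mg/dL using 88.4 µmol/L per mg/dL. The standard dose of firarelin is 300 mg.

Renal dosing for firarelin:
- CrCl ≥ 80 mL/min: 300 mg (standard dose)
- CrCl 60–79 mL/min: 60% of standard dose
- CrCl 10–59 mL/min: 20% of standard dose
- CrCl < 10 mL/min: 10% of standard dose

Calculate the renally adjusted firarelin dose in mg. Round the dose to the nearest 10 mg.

60 mg

SCr = 198 / 88.4 = 2.24 mg/dL
CrCl = (140 − 82) × 44.6 / (72 × 2.24) = 2586.8 / 161.28 ≈ 16.0 mL/min
CrCl ≈ 16 mL/min → bracket 10–59 mL/min.
20% of 300 mg = 60 mg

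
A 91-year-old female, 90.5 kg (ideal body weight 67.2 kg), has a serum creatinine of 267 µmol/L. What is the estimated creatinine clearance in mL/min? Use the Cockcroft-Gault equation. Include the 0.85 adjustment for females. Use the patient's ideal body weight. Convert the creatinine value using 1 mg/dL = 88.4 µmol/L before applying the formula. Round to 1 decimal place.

12.9 mL/min

SCr = 267 / 88.4 = 3.02 mg/dL
CrCl = (140 − 91) × 67.2 / (72 × 3.02) × 0.85 = 3292.8 / 217.44 × 0.85 ≈ 12.9 mL/min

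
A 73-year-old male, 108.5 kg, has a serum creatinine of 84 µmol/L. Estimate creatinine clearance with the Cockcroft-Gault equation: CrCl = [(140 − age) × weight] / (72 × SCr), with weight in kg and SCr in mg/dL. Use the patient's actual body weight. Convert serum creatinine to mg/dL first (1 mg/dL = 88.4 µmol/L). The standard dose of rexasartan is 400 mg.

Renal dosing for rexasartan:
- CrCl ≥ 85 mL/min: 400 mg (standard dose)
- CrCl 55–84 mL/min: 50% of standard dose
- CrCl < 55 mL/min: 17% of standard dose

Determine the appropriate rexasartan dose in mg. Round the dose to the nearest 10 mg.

SCr = 84 / 88.4 = 0.95 mg/dL
CrCl = (140 − 73) × 108.5 / (72 × 0.95) = 7269.5 / 68.40 ≈ 106.3 mL/min
CrCl ≈ 106 mL/min → bracket ≥ 85 mL/min.
100% of 400 mg = 400 mg

400 mg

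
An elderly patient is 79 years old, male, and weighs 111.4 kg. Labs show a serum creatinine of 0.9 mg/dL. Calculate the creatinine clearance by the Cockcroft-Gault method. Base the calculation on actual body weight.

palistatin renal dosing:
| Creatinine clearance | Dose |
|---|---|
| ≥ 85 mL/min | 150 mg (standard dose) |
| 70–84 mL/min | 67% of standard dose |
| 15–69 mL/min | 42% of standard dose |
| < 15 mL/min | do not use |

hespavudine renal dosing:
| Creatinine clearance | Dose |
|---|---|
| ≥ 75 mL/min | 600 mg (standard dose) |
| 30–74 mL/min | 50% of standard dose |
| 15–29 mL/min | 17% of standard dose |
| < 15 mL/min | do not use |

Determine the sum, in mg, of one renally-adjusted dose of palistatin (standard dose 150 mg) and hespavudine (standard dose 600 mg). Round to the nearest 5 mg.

750 mg

CrCl = (140 − 79) × 111.4 / (72 × 0.9) = 6795.4 / 64.80 ≈ 104.9 mL/min
CrCl ≈ 105 mL/min.
palistatin: ≥ 85 mL/min → 100% of 150 mg = 150 mg.
hespavudine: ≥ 75 mL/min → 100% of 600 mg = 600 mg.
Total = 150 + 600 = 750 mg.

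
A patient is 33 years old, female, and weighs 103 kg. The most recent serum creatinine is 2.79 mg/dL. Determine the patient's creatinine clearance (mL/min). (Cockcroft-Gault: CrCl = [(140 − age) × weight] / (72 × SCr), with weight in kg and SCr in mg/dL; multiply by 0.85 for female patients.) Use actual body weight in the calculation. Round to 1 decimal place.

CrCl = (140 − 33) × 103 / (72 × 2.79) × 0.85 = 11021.0 / 200.88 × 0.85 ≈ 46.6 mL/min

46.6 mL/min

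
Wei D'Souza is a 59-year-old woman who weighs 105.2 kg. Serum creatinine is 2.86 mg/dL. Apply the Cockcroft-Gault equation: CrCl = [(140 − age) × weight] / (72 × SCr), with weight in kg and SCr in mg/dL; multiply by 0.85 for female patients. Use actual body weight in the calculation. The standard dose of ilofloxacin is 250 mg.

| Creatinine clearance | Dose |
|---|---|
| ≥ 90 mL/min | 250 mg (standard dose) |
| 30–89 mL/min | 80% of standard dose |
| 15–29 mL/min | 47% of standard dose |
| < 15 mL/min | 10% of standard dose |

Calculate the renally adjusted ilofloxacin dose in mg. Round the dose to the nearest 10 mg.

CrCl = (140 − 59) × 105.2 / (72 × 2.86) × 0.85 = 8521.2 / 205.92 × 0.85 ≈ 35.2 mL/min
CrCl ≈ 35 mL/min → bracket 30–89 mL/min.
80% of 250 mg = 200 mg

200 mg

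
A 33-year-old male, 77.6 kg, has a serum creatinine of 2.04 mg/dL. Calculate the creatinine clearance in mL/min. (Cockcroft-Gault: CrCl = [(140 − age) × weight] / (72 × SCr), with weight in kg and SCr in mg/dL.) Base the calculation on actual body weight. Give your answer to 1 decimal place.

CrCl = (140 − 33) × 77.6 / (72 × 2.04) = 8303.2 / 146.88 ≈ 56.5 mL/min

56.5 mL/min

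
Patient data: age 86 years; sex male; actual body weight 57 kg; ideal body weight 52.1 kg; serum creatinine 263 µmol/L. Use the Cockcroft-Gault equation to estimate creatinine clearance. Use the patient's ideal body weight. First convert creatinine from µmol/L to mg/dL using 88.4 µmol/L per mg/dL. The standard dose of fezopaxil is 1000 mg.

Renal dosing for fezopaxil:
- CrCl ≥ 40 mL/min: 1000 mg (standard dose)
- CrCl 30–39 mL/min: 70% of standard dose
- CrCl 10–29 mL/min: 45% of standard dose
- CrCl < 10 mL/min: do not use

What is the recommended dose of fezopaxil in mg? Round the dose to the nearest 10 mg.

SCr = 263 / 88.4 = 2.975 mg/dL
CrCl = (140 − 86) × 52.1 / (72 × 2.975) = 2813.4 / 214.20 ≈ 13.1 mL/min
CrCl ≈ 13 mL/min → bracket 10–29 mL/min.
45% of 1000 mg = 450 mg

450 mg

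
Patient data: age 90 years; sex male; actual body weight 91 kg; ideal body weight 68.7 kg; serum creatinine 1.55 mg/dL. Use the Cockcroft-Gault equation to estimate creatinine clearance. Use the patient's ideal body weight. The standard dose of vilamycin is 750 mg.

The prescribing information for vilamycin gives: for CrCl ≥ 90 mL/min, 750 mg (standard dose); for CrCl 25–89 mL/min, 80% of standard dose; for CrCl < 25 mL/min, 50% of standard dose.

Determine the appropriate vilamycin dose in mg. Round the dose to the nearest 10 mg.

CrCl = (140 − 90) × 68.7 / (72 × 1.55) = 3435.0 / 111.60 ≈ 30.8 mL/min
CrCl ≈ 31 mL/min → bracket 25–89 mL/min.
80% of 750 mg = 600 mg

600 mg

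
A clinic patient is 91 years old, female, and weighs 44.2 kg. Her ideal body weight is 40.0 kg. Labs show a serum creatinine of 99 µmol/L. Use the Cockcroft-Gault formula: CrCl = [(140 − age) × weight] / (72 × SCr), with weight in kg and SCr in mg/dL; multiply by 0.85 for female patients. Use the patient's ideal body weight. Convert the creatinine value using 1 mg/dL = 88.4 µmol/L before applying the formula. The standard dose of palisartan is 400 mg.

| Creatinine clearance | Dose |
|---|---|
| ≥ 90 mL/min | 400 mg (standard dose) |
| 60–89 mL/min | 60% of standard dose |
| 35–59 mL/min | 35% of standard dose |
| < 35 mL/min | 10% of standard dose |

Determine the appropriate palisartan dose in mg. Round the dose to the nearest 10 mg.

SCr = 99 / 88.4 = 1.12 mg/dL
CrCl = (140 − 91) × 40 / (72 × 1.12) × 0.85 = 1960.0 / 80.64 × 0.85 ≈ 20.7 mL/min
CrCl ≈ 21 mL/min → bracket < 35 mL/min.
10% of 400 mg = 40 mg

40 mg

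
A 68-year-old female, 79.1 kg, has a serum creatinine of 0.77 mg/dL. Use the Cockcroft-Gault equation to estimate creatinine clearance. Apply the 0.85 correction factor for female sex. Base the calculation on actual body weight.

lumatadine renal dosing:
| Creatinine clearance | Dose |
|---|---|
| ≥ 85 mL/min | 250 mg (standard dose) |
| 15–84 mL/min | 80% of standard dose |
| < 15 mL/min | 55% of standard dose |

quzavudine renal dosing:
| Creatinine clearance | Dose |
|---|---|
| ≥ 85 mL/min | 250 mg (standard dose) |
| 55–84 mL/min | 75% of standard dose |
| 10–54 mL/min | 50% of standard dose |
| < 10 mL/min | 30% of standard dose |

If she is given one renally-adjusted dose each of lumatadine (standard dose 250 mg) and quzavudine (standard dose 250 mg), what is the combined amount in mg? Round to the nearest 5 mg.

CrCl = (140 − 68) × 79.1 / (72 × 0.77) × 0.85 = 5695.2 / 55.44 × 0.85 ≈ 87.3 mL/min
CrCl ≈ 87 mL/min.
lumatadine: ≥ 85 mL/min → 100% of 250 mg = 250 mg.
quzavudine: ≥ 85 mL/min → 100% of 250 mg = 250 mg.
Total = 250 + 250 = 500 mg.

500 mg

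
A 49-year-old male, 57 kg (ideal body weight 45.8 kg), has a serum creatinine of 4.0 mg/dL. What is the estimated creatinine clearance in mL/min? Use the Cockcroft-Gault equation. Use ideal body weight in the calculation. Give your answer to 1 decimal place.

14.5 mL/min

CrCl = (140 − 49) × 45.8 / (72 × 4) = 4167.8 / 288.00 ≈ 14.5 mL/min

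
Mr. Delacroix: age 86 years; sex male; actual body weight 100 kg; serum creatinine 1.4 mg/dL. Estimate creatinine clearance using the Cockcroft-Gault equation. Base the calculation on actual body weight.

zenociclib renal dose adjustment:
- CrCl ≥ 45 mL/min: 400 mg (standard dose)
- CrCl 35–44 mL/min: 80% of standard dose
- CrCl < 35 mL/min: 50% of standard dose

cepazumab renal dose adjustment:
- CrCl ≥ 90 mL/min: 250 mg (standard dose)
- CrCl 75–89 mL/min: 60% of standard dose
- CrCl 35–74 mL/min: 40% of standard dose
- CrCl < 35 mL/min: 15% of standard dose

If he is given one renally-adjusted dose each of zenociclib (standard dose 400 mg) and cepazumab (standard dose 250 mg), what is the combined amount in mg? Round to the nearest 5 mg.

500 mg

CrCl = (140 − 86) × 100 / (72 × 1.4) = 5400.0 / 100.80 ≈ 53.6 mL/min
CrCl ≈ 54 mL/min.
zenociclib: ≥ 45 mL/min → 100% of 400 mg = 400 mg.
cepazumab: 35–74 mL/min → 40% of 250 mg = 100 mg.
Total = 400 + 100 = 500 mg.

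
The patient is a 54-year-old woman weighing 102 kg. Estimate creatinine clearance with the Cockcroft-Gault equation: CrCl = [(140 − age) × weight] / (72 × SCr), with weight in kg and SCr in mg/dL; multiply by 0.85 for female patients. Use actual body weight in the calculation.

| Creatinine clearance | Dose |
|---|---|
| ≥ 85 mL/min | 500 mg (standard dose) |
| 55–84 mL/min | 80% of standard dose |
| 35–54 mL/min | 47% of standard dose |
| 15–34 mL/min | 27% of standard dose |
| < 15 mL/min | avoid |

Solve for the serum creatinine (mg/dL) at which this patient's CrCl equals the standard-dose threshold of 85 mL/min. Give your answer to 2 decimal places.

1.22 mg/dL

Standard dose requires CrCl ≥ 85 mL/min.
Set (140 − 54) × 102 × 0.85 / (72 × SCr) = 85
SCr = (140 − 54) × 102 × 0.85 / (72 × 85) = 1.218 mg/dL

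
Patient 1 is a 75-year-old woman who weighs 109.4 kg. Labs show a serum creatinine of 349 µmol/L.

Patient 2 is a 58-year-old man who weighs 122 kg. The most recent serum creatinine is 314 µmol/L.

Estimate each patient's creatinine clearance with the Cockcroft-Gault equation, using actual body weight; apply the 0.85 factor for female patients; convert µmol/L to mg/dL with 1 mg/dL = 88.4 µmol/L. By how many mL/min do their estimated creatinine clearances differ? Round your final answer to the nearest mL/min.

Patient 1: SCr = 349 / 88.4 = 3.948 mg/dL
Patient 1: CrCl = (140 − 75) × 109.4 / (72 × 3.948) × 0.85 = 7111.0 / 284.26 × 0.85 ≈ 21.3 mL/min
Patient 2: SCr = 314 / 88.4 = 3.552 mg/dL
Patient 2: CrCl = (140 − 58) × 122 / (72 × 3.552) = 10004.0 / 255.74 ≈ 39.1 mL/min
|21.3 − 39.1| = 17.8 mL/min

18 mL/min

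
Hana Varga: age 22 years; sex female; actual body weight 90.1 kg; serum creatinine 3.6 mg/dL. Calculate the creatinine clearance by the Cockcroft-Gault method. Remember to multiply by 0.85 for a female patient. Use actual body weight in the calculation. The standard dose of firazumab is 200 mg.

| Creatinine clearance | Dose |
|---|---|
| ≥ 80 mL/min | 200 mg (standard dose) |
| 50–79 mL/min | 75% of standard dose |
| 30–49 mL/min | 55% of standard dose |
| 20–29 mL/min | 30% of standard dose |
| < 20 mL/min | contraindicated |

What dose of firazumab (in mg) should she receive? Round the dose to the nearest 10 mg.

110 mg

CrCl = (140 − 22) × 90.1 / (72 × 3.6) × 0.85 = 10631.8 / 259.20 × 0.85 ≈ 34.9 mL/min
CrCl ≈ 35 mL/min → bracket 30–49 mL/min.
55% of 200 mg = 110 mg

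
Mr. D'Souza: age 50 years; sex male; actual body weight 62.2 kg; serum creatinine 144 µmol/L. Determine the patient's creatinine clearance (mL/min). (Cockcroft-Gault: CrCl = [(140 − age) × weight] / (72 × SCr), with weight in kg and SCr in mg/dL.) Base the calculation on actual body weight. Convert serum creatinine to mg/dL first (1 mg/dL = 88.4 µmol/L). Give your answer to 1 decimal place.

SCr = 144 / 88.4 = 1.629 mg/dL
CrCl = (140 − 50) × 62.2 / (72 × 1.629) = 5598.0 / 117.29 ≈ 47.7 mL/min

47.7 mL/min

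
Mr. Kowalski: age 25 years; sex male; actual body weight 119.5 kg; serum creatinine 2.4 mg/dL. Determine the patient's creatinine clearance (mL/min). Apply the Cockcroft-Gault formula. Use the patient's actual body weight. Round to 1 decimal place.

79.5 mL/min

CrCl = (140 − 25) × 119.5 / (72 × 2.4) = 13742.5 / 172.80 ≈ 79.5 mL/min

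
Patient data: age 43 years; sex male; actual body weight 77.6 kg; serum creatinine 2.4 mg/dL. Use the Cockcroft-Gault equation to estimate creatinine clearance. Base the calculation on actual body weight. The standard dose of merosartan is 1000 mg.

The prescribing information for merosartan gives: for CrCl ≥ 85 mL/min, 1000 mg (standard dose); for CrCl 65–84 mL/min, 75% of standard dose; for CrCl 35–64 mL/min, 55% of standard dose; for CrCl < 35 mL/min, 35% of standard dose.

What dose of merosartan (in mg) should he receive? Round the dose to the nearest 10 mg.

550 mg

CrCl = (140 − 43) × 77.6 / (72 × 2.4) = 7527.2 / 172.80 ≈ 43.6 mL/min
CrCl ≈ 44 mL/min → bracket 35–64 mL/min.
55% of 1000 mg = 550 mg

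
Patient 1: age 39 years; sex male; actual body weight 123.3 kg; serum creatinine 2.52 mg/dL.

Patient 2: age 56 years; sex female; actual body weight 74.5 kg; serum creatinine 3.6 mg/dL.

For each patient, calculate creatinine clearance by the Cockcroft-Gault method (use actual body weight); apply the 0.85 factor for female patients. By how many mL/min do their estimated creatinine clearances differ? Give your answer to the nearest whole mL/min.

Patient 1: CrCl = (140 − 39) × 123.3 / (72 × 2.52) = 12453.3 / 181.44 ≈ 68.6 mL/min
Patient 2: CrCl = (140 − 56) × 74.5 / (72 × 3.6) × 0.85 = 6258.0 / 259.20 × 0.85 ≈ 20.5 mL/min
|68.6 − 20.5| = 48.1 mL/min

48 mL/min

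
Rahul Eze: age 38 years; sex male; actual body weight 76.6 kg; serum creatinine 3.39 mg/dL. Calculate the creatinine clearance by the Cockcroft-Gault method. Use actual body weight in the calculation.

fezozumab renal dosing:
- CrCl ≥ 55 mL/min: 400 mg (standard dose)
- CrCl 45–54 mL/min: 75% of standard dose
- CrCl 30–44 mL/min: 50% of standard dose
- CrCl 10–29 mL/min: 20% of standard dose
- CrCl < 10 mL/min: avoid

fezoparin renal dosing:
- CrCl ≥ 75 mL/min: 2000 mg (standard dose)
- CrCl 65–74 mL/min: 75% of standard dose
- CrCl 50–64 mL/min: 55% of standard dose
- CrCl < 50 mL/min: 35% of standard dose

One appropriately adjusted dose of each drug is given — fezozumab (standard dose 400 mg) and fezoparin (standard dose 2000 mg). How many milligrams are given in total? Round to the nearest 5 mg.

CrCl = (140 − 38) × 76.6 / (72 × 3.39) = 7813.2 / 244.08 ≈ 32.0 mL/min
CrCl ≈ 32 mL/min.
fezozumab: 30–44 mL/min → 50% of 400 mg = 200 mg.
fezoparin: < 50 mL/min → 35% of 2000 mg = 700 mg.
Total = 200 + 700 = 900 mg.

900 mg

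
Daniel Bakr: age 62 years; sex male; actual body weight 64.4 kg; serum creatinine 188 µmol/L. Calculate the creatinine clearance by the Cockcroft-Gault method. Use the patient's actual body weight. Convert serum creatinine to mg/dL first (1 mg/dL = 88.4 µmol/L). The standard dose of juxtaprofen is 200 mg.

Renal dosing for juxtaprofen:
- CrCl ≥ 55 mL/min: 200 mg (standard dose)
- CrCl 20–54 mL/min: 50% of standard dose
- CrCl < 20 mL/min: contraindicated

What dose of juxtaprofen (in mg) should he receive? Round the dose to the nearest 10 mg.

100 mg

SCr = 188 / 88.4 = 2.127 mg/dL
CrCl = (140 − 62) × 64.4 / (72 × 2.127) = 5023.2 / 153.14 ≈ 32.8 mL/min
CrCl ≈ 33 mL/min → bracket 20–54 mL/min.
50% of 200 mg = 100 mg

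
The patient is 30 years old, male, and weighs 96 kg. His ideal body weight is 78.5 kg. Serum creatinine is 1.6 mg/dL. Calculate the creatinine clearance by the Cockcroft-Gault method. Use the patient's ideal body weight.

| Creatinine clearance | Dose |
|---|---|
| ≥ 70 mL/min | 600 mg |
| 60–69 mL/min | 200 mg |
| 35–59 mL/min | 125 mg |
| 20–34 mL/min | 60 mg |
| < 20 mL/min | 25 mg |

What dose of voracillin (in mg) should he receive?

CrCl = (140 − 30) × 78.5 / (72 × 1.6) = 8635.0 / 115.20 ≈ 75.0 mL/min
CrCl ≈ 75 mL/min → bracket ≥ 70 mL/min.
Dose for this bracket: 600 mg.

600 mg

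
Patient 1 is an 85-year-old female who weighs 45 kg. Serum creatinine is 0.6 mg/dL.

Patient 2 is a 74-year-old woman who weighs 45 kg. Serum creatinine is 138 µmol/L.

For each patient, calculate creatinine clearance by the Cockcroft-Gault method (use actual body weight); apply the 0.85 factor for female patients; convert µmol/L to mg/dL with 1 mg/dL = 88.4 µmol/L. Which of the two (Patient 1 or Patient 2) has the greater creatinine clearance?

Patient 1

Patient 1: CrCl = (140 − 85) × 45 / (72 × 0.6) × 0.85 = 2475.0 / 43.20 × 0.85 ≈ 48.7 mL/min
Patient 2: SCr = 138 / 88.4 = 1.561 mg/dL
Patient 2: CrCl = (140 − 74) × 45 / (72 × 1.561) × 0.85 = 2970.0 / 112.39 × 0.85 ≈ 22.5 mL/min
48.7 vs 22.5 mL/min → Patient 1 is higher.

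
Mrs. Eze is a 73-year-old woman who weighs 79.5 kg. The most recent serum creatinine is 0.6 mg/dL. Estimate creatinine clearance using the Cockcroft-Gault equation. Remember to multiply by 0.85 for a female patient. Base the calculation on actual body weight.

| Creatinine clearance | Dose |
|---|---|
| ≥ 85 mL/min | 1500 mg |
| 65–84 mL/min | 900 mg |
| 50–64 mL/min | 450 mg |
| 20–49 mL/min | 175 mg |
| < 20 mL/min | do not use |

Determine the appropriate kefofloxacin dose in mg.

1500 mg

CrCl = (140 − 73) × 79.5 / (72 × 0.6) × 0.85 = 5326.5 / 43.20 × 0.85 ≈ 104.8 mL/min
CrCl ≈ 105 mL/min → bracket ≥ 85 mL/min.
Dose for this bracket: 1500 mg.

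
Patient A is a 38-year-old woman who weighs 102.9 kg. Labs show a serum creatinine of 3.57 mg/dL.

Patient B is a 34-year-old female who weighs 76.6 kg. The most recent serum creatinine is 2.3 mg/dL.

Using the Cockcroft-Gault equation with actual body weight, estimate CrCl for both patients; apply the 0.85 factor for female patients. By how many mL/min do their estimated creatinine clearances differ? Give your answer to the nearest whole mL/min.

Patient A: CrCl = (140 − 38) × 102.9 / (72 × 3.57) × 0.85 = 10495.8 / 257.04 × 0.85 ≈ 34.7 mL/min
Patient B: CrCl = (140 − 34) × 76.6 / (72 × 2.3) × 0.85 = 8119.6 / 165.60 × 0.85 ≈ 41.7 mL/min
|34.7 − 41.7| = 7.0 mL/min

7 mL/min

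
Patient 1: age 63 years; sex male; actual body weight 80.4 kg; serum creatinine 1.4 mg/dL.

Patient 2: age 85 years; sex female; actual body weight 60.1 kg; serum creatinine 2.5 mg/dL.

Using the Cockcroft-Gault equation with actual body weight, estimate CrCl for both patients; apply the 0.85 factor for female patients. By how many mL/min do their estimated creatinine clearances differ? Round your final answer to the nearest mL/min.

46 mL/min

Patient 1: CrCl = (140 − 63) × 80.4 / (72 × 1.4) = 6190.8 / 100.80 ≈ 61.4 mL/min
Patient 2: CrCl = (140 − 85) × 60.1 / (72 × 2.5) × 0.85 = 3305.5 / 180.00 × 0.85 ≈ 15.6 mL/min
|61.4 − 15.6| = 45.8 mL/min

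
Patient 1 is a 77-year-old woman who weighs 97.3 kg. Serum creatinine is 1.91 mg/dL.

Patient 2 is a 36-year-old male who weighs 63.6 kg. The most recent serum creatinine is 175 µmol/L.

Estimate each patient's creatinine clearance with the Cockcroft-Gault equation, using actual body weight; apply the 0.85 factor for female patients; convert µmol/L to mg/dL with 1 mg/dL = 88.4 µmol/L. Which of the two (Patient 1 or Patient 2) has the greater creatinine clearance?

Patient 1: CrCl = (140 − 77) × 97.3 / (72 × 1.91) × 0.85 = 6129.9 / 137.52 × 0.85 ≈ 37.9 mL/min
Patient 2: SCr = 175 / 88.4 = 1.98 mg/dL
Patient 2: CrCl = (140 − 36) × 63.6 / (72 × 1.98) = 6614.4 / 142.56 ≈ 46.4 mL/min
37.9 vs 46.4 mL/min → Patient 2 is higher.

Patient 2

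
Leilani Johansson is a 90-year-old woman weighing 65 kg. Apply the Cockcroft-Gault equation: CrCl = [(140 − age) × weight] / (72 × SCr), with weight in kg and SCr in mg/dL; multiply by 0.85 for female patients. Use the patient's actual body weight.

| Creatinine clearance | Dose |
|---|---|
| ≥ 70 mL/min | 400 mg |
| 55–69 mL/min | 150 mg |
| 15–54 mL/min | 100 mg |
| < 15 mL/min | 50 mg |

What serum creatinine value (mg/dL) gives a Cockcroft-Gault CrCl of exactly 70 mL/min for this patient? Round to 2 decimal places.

0.55 mg/dL

Standard dose requires CrCl ≥ 70 mL/min.
Set (140 − 90) × 65 × 0.85 / (72 × SCr) = 70
SCr = (140 − 90) × 65 × 0.85 / (72 × 70) = 0.548 mg/dL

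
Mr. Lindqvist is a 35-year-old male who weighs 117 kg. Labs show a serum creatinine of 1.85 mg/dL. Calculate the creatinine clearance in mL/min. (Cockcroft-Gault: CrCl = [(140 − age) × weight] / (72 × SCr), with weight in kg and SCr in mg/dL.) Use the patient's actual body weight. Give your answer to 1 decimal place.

92.2 mL/min

CrCl = (140 − 35) × 117 / (72 × 1.85) = 12285.0 / 133.20 ≈ 92.2 mL/min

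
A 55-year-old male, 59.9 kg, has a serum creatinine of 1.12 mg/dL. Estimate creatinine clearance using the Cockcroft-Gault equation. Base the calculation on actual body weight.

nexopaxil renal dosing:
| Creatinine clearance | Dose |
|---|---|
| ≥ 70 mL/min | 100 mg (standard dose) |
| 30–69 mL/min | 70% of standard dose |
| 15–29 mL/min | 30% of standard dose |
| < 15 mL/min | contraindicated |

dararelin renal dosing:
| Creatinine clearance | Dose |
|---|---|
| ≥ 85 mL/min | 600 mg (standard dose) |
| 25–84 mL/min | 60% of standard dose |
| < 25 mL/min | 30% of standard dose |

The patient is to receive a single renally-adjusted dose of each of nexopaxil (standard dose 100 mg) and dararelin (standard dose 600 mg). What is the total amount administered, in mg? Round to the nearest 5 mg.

430 mg

CrCl = (140 − 55) × 59.9 / (72 × 1.12) = 5091.5 / 80.64 ≈ 63.1 mL/min
CrCl ≈ 63 mL/min.
nexopaxil: 30–69 mL/min → 70% of 100 mg = 70 mg.
dararelin: 25–84 mL/min → 60% of 600 mg = 360 mg.
Total = 70 + 360 = 430 mg.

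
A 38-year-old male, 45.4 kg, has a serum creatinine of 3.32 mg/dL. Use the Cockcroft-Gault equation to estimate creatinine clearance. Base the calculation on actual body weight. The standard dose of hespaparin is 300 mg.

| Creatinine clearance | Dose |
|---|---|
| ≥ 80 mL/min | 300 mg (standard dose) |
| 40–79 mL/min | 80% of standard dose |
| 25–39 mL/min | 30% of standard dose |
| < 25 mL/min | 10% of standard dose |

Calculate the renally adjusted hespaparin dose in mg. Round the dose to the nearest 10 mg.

30 mg

CrCl = (140 − 38) × 45.4 / (72 × 3.32) = 4630.8 / 239.04 ≈ 19.4 mL/min
CrCl ≈ 19 mL/min → bracket < 25 mL/min.
10% of 300 mg = 30 mg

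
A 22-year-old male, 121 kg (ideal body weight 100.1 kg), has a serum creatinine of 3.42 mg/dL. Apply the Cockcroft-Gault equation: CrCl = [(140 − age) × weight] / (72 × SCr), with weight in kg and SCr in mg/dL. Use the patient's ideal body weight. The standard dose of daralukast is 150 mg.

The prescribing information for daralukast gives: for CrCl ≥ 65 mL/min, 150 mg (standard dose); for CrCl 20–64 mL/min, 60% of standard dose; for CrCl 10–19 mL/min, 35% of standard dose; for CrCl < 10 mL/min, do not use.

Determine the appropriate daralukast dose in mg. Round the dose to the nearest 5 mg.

CrCl = (140 − 22) × 100.1 / (72 × 3.42) = 11811.8 / 246.24 ≈ 48.0 mL/min
CrCl ≈ 48 mL/min → bracket 20–64 mL/min.
60% of 150 mg = 90 mg

90 mg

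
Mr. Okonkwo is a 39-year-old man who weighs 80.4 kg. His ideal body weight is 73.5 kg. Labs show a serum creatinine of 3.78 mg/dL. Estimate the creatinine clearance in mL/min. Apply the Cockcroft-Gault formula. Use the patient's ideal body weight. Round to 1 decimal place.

CrCl = (140 − 39) × 73.5 / (72 × 3.78) = 7423.5 / 272.16 ≈ 27.3 mL/min

27.3 mL/min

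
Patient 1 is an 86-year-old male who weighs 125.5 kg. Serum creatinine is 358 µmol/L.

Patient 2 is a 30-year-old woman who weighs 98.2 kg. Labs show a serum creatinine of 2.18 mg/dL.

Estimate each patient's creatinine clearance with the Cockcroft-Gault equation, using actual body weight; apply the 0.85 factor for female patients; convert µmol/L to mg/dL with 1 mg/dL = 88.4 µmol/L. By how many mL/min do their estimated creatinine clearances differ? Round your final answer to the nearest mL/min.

35 mL/min

Patient 1: SCr = 358 / 88.4 = 4.05 mg/dL
Patient 1: CrCl = (140 − 86) × 125.5 / (72 × 4.05) = 6777.0 / 291.60 ≈ 23.2 mL/min
Patient 2: CrCl = (140 − 30) × 98.2 / (72 × 2.18) × 0.85 = 10802.0 / 156.96 × 0.85 ≈ 58.5 mL/min
|23.2 − 58.5| = 35.3 mL/min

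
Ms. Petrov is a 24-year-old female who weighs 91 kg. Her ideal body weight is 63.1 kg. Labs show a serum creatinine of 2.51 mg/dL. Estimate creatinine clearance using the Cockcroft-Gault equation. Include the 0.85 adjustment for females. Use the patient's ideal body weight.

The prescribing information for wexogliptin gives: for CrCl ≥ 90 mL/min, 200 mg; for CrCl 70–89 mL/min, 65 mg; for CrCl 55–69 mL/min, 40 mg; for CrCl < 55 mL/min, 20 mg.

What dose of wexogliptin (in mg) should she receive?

CrCl = (140 − 24) × 63.1 / (72 × 2.51) × 0.85 = 7319.6 / 180.72 × 0.85 ≈ 34.4 mL/min
CrCl ≈ 34 mL/min → bracket < 55 mL/min.
Dose for this bracket: 20 mg.

20 mg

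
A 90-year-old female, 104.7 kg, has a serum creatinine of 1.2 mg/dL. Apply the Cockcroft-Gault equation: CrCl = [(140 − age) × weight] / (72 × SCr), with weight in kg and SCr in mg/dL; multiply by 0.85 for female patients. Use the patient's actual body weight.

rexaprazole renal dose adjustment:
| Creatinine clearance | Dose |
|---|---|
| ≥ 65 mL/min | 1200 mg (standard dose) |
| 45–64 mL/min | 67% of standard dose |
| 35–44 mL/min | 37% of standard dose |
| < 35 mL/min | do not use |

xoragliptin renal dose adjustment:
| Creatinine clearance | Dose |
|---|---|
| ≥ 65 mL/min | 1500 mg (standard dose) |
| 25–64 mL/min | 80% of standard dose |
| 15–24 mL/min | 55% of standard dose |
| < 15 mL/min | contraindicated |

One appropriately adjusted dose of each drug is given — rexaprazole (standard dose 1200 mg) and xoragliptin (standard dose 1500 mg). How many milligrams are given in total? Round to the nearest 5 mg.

CrCl = (140 − 90) × 104.7 / (72 × 1.2) × 0.85 = 5235.0 / 86.40 × 0.85 ≈ 51.5 mL/min
CrCl ≈ 52 mL/min.
rexaprazole: 45–64 mL/min → 67% of 1200 mg = 804 mg.
xoragliptin: 25–64 mL/min → 80% of 1500 mg = 1200 mg.
Total = 804 + 1200 = 2004 mg.

2005 mg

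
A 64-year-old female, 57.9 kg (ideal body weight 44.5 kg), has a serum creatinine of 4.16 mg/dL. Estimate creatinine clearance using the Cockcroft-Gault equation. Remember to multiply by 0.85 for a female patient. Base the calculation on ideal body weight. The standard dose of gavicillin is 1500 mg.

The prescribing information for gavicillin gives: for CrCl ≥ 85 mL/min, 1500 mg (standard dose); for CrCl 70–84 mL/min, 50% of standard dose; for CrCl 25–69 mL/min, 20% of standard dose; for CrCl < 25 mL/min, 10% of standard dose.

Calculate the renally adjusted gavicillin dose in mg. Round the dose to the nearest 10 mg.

CrCl = (140 − 64) × 44.5 / (72 × 4.16) × 0.85 = 3382.0 / 299.52 × 0.85 ≈ 9.6 mL/min
CrCl ≈ 10 mL/min → bracket < 25 mL/min.
10% of 1500 mg = 150 mg

150 mg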